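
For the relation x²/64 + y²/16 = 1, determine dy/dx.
Differentiate both sides with respect to x, treating y as y(x). By the chain rule, any term containing y contributes a factor of y' = dy/dx when we differentiate it.

Move every term to one side and write the relation as F(x, y) = 0. Term by term,
  d/dx[x^2/64] = x/32
  d/dx[y^2/16] = y·y'/8
  d/dx[-1] = 0

The pieces without y' make up ∂F/∂x and the coefficient of y' is ∂F/∂y:
  ∂F/∂x = x/32,
  ∂F/∂y = y/8.

Since d/dx[F] = ∂F/∂x + (∂F/∂y)·y' = 0, solve for y':
  (∂F/∂y)·y' = -∂F/∂x
  dy/dx = -(∂F/∂x)/(∂F/∂y) = -(x/32)/(y/8) = -x/(4y)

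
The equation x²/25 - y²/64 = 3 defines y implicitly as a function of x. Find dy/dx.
Differentiate the relation implicitly: treat y = y(x) and apply the chain rule, so every y-derivative picks up a y' = dy/dx factor.

With everything moved to the left-hand side, differentiate term by term:
  d/dx[x^2/25] = 2x/25
  d/dx[-y^2/64] = -y·y'/32
  d/dx[-3] = 0

Separating the contributions that come from x directly and those that come through y:
  without y':      2x/25
  multiplying y':  -y/32

so (2x/25) + (-y/32)·y' = 0, and therefore
  dy/dx = -(2x/25)/(-y/32) = 64x/(25y)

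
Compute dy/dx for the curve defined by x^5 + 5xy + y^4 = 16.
Take d/dx of both sides. Since y is implicitly a function of x, the chain rule attaches a y' = dy/dx factor whenever we differentiate through y.

Set F(x, y) = (left side) − (right side), so the curve is F = 0. Differentiating each term of F:
  d/dx[x^5] = 5x^4
  d/dx[5xy] = 5x·y' + 5y
  d/dx[y^4] = 4y^3·y'
  d/dx[-16] = 0

Collecting, the y'-free part is the partial derivative in x and the y' coefficient is the partial derivative in y:
  ∂F/∂x = 5x^4 + 5y
  ∂F/∂y = 5x + 4y^3

so d/dx[F(x, y(x))] = ∂F/∂x + (∂F/∂y)·y' = 0. Rearranging,
  dy/dx = -(∂F/∂x)/(∂F/∂y) = -(5x^4 + 5y)/(5x + 4y^3) = 5(-x^4 - y)/(5x + 4y^3)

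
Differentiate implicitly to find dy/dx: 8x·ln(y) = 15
Take d/dx of both sides. Since y is implicitly a function of x, the chain rule attaches a y' = dy/dx factor whenever we differentiate through y.

Set F(x, y) = (left side) − (right side), so the curve is F = 0. Differentiating each term of F:
  d/dx[8x·ln(y)] = 8x·y'/y + 8ln(y)
  d/dx[-15] = 0

Collecting, the y'-free part is the partial derivative in x and the y' coefficient is the partial derivative in y:
  ∂F/∂x = 8ln(y)
  ∂F/∂y = 8x/y

so d/dx[F(x, y(x))] = ∂F/∂x + (∂F/∂y)·y' = 0. Rearranging,
  dy/dx = -(∂F/∂x)/(∂F/∂y) = -(8ln(y))/(8x/y) = -y·ln(y)/x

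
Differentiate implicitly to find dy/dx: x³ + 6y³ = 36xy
Take d/dx of both sides. Since y is implicitly a function of x, the chain rule attaches a y' = dy/dx factor whenever we differentiate through y.

Set F(x, y) = (left side) − (right side), so the curve is F = 0. Differentiating each term of F:
  d/dx[x^3] = 3x^2
  d/dx[-36xy] = -36x·y' - 36y
  d/dx[6y^3] = 18y^2·y'

Collecting, the y'-free part is the partial derivative in x and the y' coefficient is the partial derivative in y:
  ∂F/∂x = 3x^2 - 36y
  ∂F/∂y = -36x + 18y^2

so d/dx[F(x, y(x))] = ∂F/∂x + (∂F/∂y)·y' = 0. Rearranging,
  dy/dx = -(∂F/∂x)/(∂F/∂y) = -(3x^2 - 36y)/(-36x + 18y^2) = (x^2 - 12y)/(6(2x - y^2))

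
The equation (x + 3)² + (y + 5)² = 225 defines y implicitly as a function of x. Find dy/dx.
Take d/dx of both sides. Since y is implicitly a function of x, the chain rule attaches a y' = dy/dx factor whenever we differentiate through y.

Set F(x, y) = (left side) − (right side), so the curve is F = 0. Differentiating each term of F:
  d/dx[(x + 3)^2] = 2x + 6
  d/dx[(y + 5)^2] = 2·y'(y + 5)
  d/dx[-225] = 0

Collecting, the y'-free part is the partial derivative in x and the y' coefficient is the partial derivative in y:
  ∂F/∂x = 2x + 6
  ∂F/∂y = 2y + 10

so d/dx[F(x, y(x))] = ∂F/∂x + (∂F/∂y)·y' = 0. Rearranging,
  dy/dx = -(∂F/∂x)/(∂F/∂y) = -(2x + 6)/(2y + 10) = (-x - 3)/(y + 5)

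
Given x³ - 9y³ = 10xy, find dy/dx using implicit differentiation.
Take d/dx of both sides. Since y is implicitly a function of x, the chain rule attaches a y' = dy/dx factor whenever we differentiate through y.

Set F(x, y) = (left side) − (right side), so the curve is F = 0. Differentiating each term of F:
  d/dx[x^3] = 3x^2
  d/dx[-10xy] = -10x·y' - 10y
  d/dx[-9y^3] = -27y^2·y'

Collecting, the y'-free part is the partial derivative in x and the y' coefficient is the partial derivative in y:
  ∂F/∂x = 3x^2 - 10y
  ∂F/∂y = -10x - 27y^2

so d/dx[F(x, y(x))] = ∂F/∂x + (∂F/∂y)·y' = 0. Rearranging,
  dy/dx = -(∂F/∂x)/(∂F/∂y) = -(3x^2 - 10y)/(-10x - 27y^2) = (3x^2 - 10y)/(10x + 27y^2)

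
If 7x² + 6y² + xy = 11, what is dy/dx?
Apply d/dx to both sides, remembering that y depends on x. Each occurrence of y therefore brings in a y' = dy/dx via the chain rule.

With F(x, y) equal to the left-hand side minus the right, differentiate F term by term:
  d/dx[7x^2] = 14x
  d/dx[xy] = x·y' + y
  d/dx[6y^2] = 12y·y'
  d/dx[-11] = 0
Adding these up, d/dx[F] = 0 becomes
  (14x + y) + (x + 12y)·y' = 0,
so isolating y',
  dy/dx = -(14x + y)/(x + 12y) = (-14x - y)/(x + 12y)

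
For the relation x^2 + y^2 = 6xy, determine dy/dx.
Take d/dx of both sides. Since y is implicitly a function of x, the chain rule attaches a y' = dy/dx factor whenever we differentiate through y.

Set F(x, y) = (left side) − (right side), so the curve is F = 0. Differentiating each term of F:
  d/dx[x^2] = 2x
  d/dx[-6xy] = -6x·y' - 6y
  d/dx[y^2] = 2y·y'

Collecting, the y'-free part is the partial derivative in x and the y' coefficient is the partial derivative in y:
  ∂F/∂x = 2x - 6y
  ∂F/∂y = -6x + 2y

so d/dx[F(x, y(x))] = ∂F/∂x + (∂F/∂y)·y' = 0. Rearranging,
  dy/dx = -(∂F/∂x)/(∂F/∂y) = -(2x - 6y)/(-6x + 2y) = (x - 3y)/(3x - y)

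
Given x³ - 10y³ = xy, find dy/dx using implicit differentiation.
Apply d/dx to both sides, remembering that y depends on x. Each occurrence of y therefore brings in a y' = dy/dx via the chain rule.

With F(x, y) equal to the left-hand side minus the right, differentiate F term by term:
  d/dx[x^3] = 3x^2
  d/dx[-xy] = -x·y' - y
  d/dx[-10y^3] = -30y^2·y'
Adding these up, d/dx[F] = 0 becomes
  (3x^2 - y) + (-x - 30y^2)·y' = 0,
so isolating y',
  dy/dx = -(3x^2 - y)/(-x - 30y^2) = (3x^2 - y)/(x + 30y^2)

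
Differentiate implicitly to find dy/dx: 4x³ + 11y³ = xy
Differentiate the relation implicitly: treat y = y(x) and apply the chain rule, so every y-derivative picks up a y' = dy/dx factor.

With everything moved to the left-hand side, differentiate term by term:
  d/dx[4x^3] = 12x^2
  d/dx[-xy] = -x·y' - y
  d/dx[11y^3] = 33y^2·y'

Separating the contributions that come from x directly and those that come through y:
  without y':      12x^2 - y
  multiplying y':  -x + 33y^2

so (12x^2 - y) + (-x + 33y^2)·y' = 0, and therefore
  dy/dx = -(12x^2 - y)/(-x + 33y^2) = (12x^2 - y)/(x - 33y^2)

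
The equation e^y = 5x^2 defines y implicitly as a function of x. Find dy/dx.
Take d/dx of both sides. Since y is implicitly a function of x, the chain rule attaches a y' = dy/dx factor whenever we differentiate through y.

Set F(x, y) = (left side) − (right side), so the curve is F = 0. Differentiating each term of F:
  d/dx[-5x^2] = -10x
  d/dx[e^(y)] = y'·e^(y)

Collecting, the y'-free part is the partial derivative in x and the y' coefficient is the partial derivative in y:
  ∂F/∂x = -10x
  ∂F/∂y = e^(y)

so d/dx[F(x, y(x))] = ∂F/∂x + (∂F/∂y)·y' = 0. Rearranging,
  dy/dx = -(∂F/∂x)/(∂F/∂y) = -(-10x)/(e^(y)) = 10x·e^(-y)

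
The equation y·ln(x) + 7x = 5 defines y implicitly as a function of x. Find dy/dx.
Take d/dx of both sides. Since y is implicitly a function of x, the chain rule attaches a y' = dy/dx factor whenever we differentiate through y.

Set F(x, y) = (left side) − (right side), so the curve is F = 0. Differentiating each term of F:
  d/dx[7x] = 7
  d/dx[y·ln(x)] = y'·ln(x) + y/x
  d/dx[-5] = 0

Collecting, the y'-free part is the partial derivative in x and the y' coefficient is the partial derivative in y:
  ∂F/∂x = 7 + y/x
  ∂F/∂y = ln(x)

so d/dx[F(x, y(x))] = ∂F/∂x + (∂F/∂y)·y' = 0. Rearranging,
  dy/dx = -(∂F/∂x)/(∂F/∂y) = -(7 + y/x)/(ln(x))
        = -((7x + y)/x)/(ln(x)) = (-7x - y)/(x·ln(x))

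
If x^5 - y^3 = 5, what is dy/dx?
Differentiate the relation implicitly: treat y = y(x) and apply the chain rule, so every y-derivative picks up a y' = dy/dx factor.

With everything moved to the left-hand side, differentiate term by term:
  d/dx[x^5] = 5x^4
  d/dx[-y^3] = -3y^2·y'
  d/dx[-5] = 0

Separating the contributions that come from x directly and those that come through y:
  without y':      5x^4
  multiplying y':  -3y^2

so (5x^4) + (-3y^2)·y' = 0, and therefore
  dy/dx = -(5x^4)/(-3y^2) = 5x^4/(3y^2)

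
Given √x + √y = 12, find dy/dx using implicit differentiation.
Differentiate the relation implicitly: treat y = y(x) and apply the chain rule, so every y-derivative picks up a y' = dy/dx factor.

With everything moved to the left-hand side, differentiate term by term:
  d/dx[√(x)] = 1/(2√(x))
  d/dx[√(y)] = y'/(2√(y))
  d/dx[-12] = 0

Separating the contributions that come from x directly and those that come through y:
  without y':      1/(2√(x))
  multiplying y':  1/(2√(y))

so (1/(2√(x))) + (1/(2√(y)))·y' = 0, and therefore
  dy/dx = -(1/(2√(x)))/(1/(2√(y))) = -√(y)/√(x)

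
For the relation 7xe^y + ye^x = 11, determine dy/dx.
Differentiate the relation implicitly: treat y = y(x) and apply the chain rule, so every y-derivative picks up a y' = dy/dx factor.

With everything moved to the left-hand side, differentiate term by term:
  d/dx[7x·e^(y)] = 7x·y'·e^(y) + 7e^(y)
  d/dx[y·e^(x)] = y·e^(x) + y'·e^(x)
  d/dx[-11] = 0

Separating the contributions that come from x directly and those that come through y:
  without y':      y·e^(x) + 7e^(y)
  multiplying y':  7x·e^(y) + e^(x)

so (y·e^(x) + 7e^(y)) + (7x·e^(y) + e^(x))·y' = 0, and therefore
  dy/dx = -(y·e^(x) + 7e^(y))/(7x·e^(y) + e^(x)) = (-y·e^(x) - 7e^(y))/(7x·e^(y) + e^(x))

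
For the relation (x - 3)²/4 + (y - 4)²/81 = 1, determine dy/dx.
Differentiate the relation implicitly: treat y = y(x) and apply the chain rule, so every y-derivative picks up a y' = dy/dx factor.

With everything moved to the left-hand side, differentiate term by term:
  d/dx[(x - 3)^2/4] = x/2 - 3/2
  d/dx[(y - 4)^2/81] = 2·y'(y - 4)/81
  d/dx[-1] = 0

Separating the contributions that come from x directly and those that come through y:
  without y':      x/2 - 3/2
  multiplying y':  2y/81 - 8/81

so (x/2 - 3/2) + (2y/81 - 8/81)·y' = 0, and therefore
  dy/dx = -(x/2 - 3/2)/(2y/81 - 8/81)
        = -((x - 3)/2)/(2(y - 4)/81) = 81(3 - x)/(4(y - 4))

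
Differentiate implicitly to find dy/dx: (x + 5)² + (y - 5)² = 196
Apply d/dx to both sides, remembering that y depends on x. Each occurrence of y therefore brings in a y' = dy/dx via the chain rule.

With F(x, y) equal to the left-hand side minus the right, differentiate F term by term:
  d/dx[(x + 5)^2] = 2x + 10
  d/dx[(y - 5)^2] = 2·y'(y - 5)
  d/dx[-196] = 0
Adding these up, d/dx[F] = 0 becomes
  (2x + 10) + (2y - 10)·y' = 0,
so isolating y',
  dy/dx = -(2x + 10)/(2y - 10) = (-x - 5)/(y - 5)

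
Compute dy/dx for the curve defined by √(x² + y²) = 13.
Differentiate both sides with respect to x, treating y as y(x). By the chain rule, any term containing y contributes a factor of y' = dy/dx when we differentiate it.

Move every term to one side and write the relation as F(x, y) = 0. Term by term,
  d/dx[√(x^2 + y^2)] = (x + y·y')/√(x^2 + y^2)
  d/dx[-13] = 0

The pieces without y' make up ∂F/∂x and the coefficient of y' is ∂F/∂y:
  ∂F/∂x = x/√(x^2 + y^2),
  ∂F/∂y = y/√(x^2 + y^2).

Since d/dx[F] = ∂F/∂x + (∂F/∂y)·y' = 0, solve for y':
  (∂F/∂y)·y' = -∂F/∂x
  dy/dx = -(∂F/∂x)/(∂F/∂y) = -(x/√(x^2 + y^2))/(y/√(x^2 + y^2)) = -x/y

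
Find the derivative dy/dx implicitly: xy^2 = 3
Apply d/dx to both sides, remembering that y depends on x. Each occurrence of y therefore brings in a y' = dy/dx via the chain rule.

With F(x, y) equal to the left-hand side minus the right, differentiate F term by term:
  d/dx[xy^2] = 2xy·y' + y^2
  d/dx[-3] = 0
Adding these up, d/dx[F] = 0 becomes
  (y^2) + (2xy)·y' = 0,
so isolating y',
  dy/dx = -(y^2)/(2xy) = -y/(2x)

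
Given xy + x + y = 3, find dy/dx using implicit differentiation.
Apply d/dx to both sides, remembering that y depends on x. Each occurrence of y therefore brings in a y' = dy/dx via the chain rule.

With F(x, y) equal to the left-hand side minus the right, differentiate F term by term:
  d/dx[xy] = x·y' + y
  d/dx[x] = 1
  d/dx[y] = y'
  d/dx[-3] = 0
Adding these up, d/dx[F] = 0 becomes
  (y + 1) + (x + 1)·y' = 0,
so isolating y',
  dy/dx = -(y + 1)/(x + 1) = (-y - 1)/(x + 1)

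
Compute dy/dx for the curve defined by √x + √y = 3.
Apply d/dx to both sides, remembering that y depends on x. Each occurrence of y therefore brings in a y' = dy/dx via the chain rule.

With F(x, y) equal to the left-hand side minus the right, differentiate F term by term:
  d/dx[√(x)] = 1/(2√(x))
  d/dx[√(y)] = y'/(2√(y))
  d/dx[-3] = 0
Adding these up, d/dx[F] = 0 becomes
  (1/(2√(x))) + (1/(2√(y)))·y' = 0,
so isolating y',
  dy/dx = -(1/(2√(x)))/(1/(2√(y))) = -√(y)/√(x)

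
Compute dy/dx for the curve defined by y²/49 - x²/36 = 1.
Differentiate both sides with respect to x, treating y as y(x). By the chain rule, any term containing y contributes a factor of y' = dy/dx when we differentiate it.

Move every term to one side and write the relation as F(x, y) = 0. Term by term,
  d/dx[-x^2/36] = -x/18
  d/dx[y^2/49] = 2y·y'/49
  d/dx[-1] = 0

The pieces without y' make up ∂F/∂x and the coefficient of y' is ∂F/∂y:
  ∂F/∂x = -x/18,
  ∂F/∂y = 2y/49.

Since d/dx[F] = ∂F/∂x + (∂F/∂y)·y' = 0, solve for y':
  (∂F/∂y)·y' = -∂F/∂x
  dy/dx = -(∂F/∂x)/(∂F/∂y) = -(-x/18)/(2y/49) = 49x/(36y)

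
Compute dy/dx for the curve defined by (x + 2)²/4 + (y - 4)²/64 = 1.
Differentiate the relation implicitly: treat y = y(x) and apply the chain rule, so every y-derivative picks up a y' = dy/dx factor.

With everything moved to the left-hand side, differentiate term by term:
  d/dx[(x + 2)^2/4] = x/2 + 1
  d/dx[(y - 4)^2/64] = y'(y - 4)/32
  d/dx[-1] = 0

Separating the contributions that come from x directly and those that come through y:
  without y':      x/2 + 1
  multiplying y':  y/32 - 1/8

so (x/2 + 1) + (y/32 - 1/8)·y' = 0, and therefore
  dy/dx = -(x/2 + 1)/(y/32 - 1/8)
        = -((x + 2)/2)/((y - 4)/32) = 16(-x - 2)/(y - 4)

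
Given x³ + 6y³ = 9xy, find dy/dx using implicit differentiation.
Take d/dx of both sides. Since y is implicitly a function of x, the chain rule attaches a y' = dy/dx factor whenever we differentiate through y.

Set F(x, y) = (left side) − (right side), so the curve is F = 0. Differentiating each term of F:
  d/dx[x^3] = 3x^2
  d/dx[-9xy] = -9x·y' - 9y
  d/dx[6y^3] = 18y^2·y'

Collecting, the y'-free part is the partial derivative in x and the y' coefficient is the partial derivative in y:
  ∂F/∂x = 3x^2 - 9y
  ∂F/∂y = -9x + 18y^2

so d/dx[F(x, y(x))] = ∂F/∂x + (∂F/∂y)·y' = 0. Rearranging,
  dy/dx = -(∂F/∂x)/(∂F/∂y) = -(3x^2 - 9y)/(-9x + 18y^2) = (x^2/3 - y)/(x - 2y^2)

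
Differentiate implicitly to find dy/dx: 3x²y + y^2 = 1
Differentiate both sides with respect to x, treating y as y(x). By the chain rule, any term containing y contributes a factor of y' = dy/dx when we differentiate it.

Move every term to one side and write the relation as F(x, y) = 0. Term by term,
  d/dx[3x^2y] = 3x^2·y' + 6xy
  d/dx[y^2] = 2y·y'
  d/dx[-1] = 0

The pieces without y' make up ∂F/∂x and the coefficient of y' is ∂F/∂y:
  ∂F/∂x = 6xy,
  ∂F/∂y = 3x^2 + 2y.

Since d/dx[F] = ∂F/∂x + (∂F/∂y)·y' = 0, solve for y':
  (∂F/∂y)·y' = -∂F/∂x
  dy/dx = -(∂F/∂x)/(∂F/∂y) = -(6xy)/(3x^2 + 2y) = -6xy/(3x^2 + 2y)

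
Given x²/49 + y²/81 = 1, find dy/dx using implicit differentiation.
Differentiate both sides with respect to x, treating y as y(x). By the chain rule, any term containing y contributes a factor of y' = dy/dx when we differentiate it.

Move every term to one side and write the relation as F(x, y) = 0. Term by term,
  d/dx[x^2/49] = 2x/49
  d/dx[y^2/81] = 2y·y'/81
  d/dx[-1] = 0

The pieces without y' make up ∂F/∂x and the coefficient of y' is ∂F/∂y:
  ∂F/∂x = 2x/49,
  ∂F/∂y = 2y/81.

Since d/dx[F] = ∂F/∂x + (∂F/∂y)·y' = 0, solve for y':
  (∂F/∂y)·y' = -∂F/∂x
  dy/dx = -(∂F/∂x)/(∂F/∂y) = -(2x/49)/(2y/81) = -81x/(49y)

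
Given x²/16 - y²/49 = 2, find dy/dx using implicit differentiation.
Apply d/dx to both sides, remembering that y depends on x. Each occurrence of y therefore brings in a y' = dy/dx via the chain rule.

With F(x, y) equal to the left-hand side minus the right, differentiate F term by term:
  d/dx[x^2/16] = x/8
  d/dx[-y^2/49] = -2y·y'/49
  d/dx[-2] = 0
Adding these up, d/dx[F] = 0 becomes
  (x/8) + (-2y/49)·y' = 0,
so isolating y',
  dy/dx = -(x/8)/(-2y/49) = 49x/(16y)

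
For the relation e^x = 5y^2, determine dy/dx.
Differentiate both sides with respect to x, treating y as y(x). By the chain rule, any term containing y contributes a factor of y' = dy/dx when we differentiate it.

Move every term to one side and write the relation as F(x, y) = 0. Term by term,
  d/dx[-5y^2] = -10y·y'
  d/dx[e^(x)] = e^(x)

The pieces without y' make up ∂F/∂x and the coefficient of y' is ∂F/∂y:
  ∂F/∂x = e^(x),
  ∂F/∂y = -10y.

Since d/dx[F] = ∂F/∂x + (∂F/∂y)·y' = 0, solve for y':
  (∂F/∂y)·y' = -∂F/∂x
  dy/dx = -(∂F/∂x)/(∂F/∂y) = -(e^(x))/(-10y) = e^(x)/(10y)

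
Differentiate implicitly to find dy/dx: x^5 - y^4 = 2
Apply d/dx to both sides, remembering that y depends on x. Each occurrence of y therefore brings in a y' = dy/dx via the chain rule.

With F(x, y) equal to the left-hand side minus the right, differentiate F term by term:
  d/dx[x^5] = 5x^4
  d/dx[-y^4] = -4y^3·y'
  d/dx[-2] = 0
Adding these up, d/dx[F] = 0 becomes
  (5x^4) + (-4y^3)·y' = 0,
so isolating y',
  dy/dx = -(5x^4)/(-4y^3) = 5x^4/(4y^3)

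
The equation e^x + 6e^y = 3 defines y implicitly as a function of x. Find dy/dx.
Apply d/dx to both sides, remembering that y depends on x. Each occurrence of y therefore brings in a y' = dy/dx via the chain rule.

With F(x, y) equal to the left-hand side minus the right, differentiate F term by term:
  d/dx[e^(x)] = e^(x)
  d/dx[6e^(y)] = 6·y'·e^(y)
  d/dx[-3] = 0
Adding these up, d/dx[F] = 0 becomes
  (e^(x)) + (6e^(y))·y' = 0,
so isolating y',
  dy/dx = -(e^(x))/(6e^(y)) = -e^(x - y)/6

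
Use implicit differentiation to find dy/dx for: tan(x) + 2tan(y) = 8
Take d/dx of both sides. Since y is implicitly a function of x, the chain rule attaches a y' = dy/dx factor whenever we differentiate through y.

Set F(x, y) = (left side) − (right side), so the curve is F = 0. Differentiating each term of F:
  d/dx[tan(x)] = tan(x)^2 + 1
  d/dx[2tan(y)] = 2·y'(tan(y)^2 + 1)
  d/dx[-8] = 0

Collecting, the y'-free part is the partial derivative in x and the y' coefficient is the partial derivative in y:
  ∂F/∂x = tan(x)^2 + 1
  ∂F/∂y = 2tan(y)^2 + 2

so d/dx[F(x, y(x))] = ∂F/∂x + (∂F/∂y)·y' = 0. Rearranging,
  dy/dx = -(∂F/∂x)/(∂F/∂y) = -(tan(x)^2 + 1)/(2tan(y)^2 + 2) = -cos(y)^2/(2cos(x)^2)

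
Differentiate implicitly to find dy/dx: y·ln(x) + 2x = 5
Take d/dx of both sides. Since y is implicitly a function of x, the chain rule attaches a y' = dy/dx factor whenever we differentiate through y.

Set F(x, y) = (left side) − (right side), so the curve is F = 0. Differentiating each term of F:
  d/dx[2x] = 2
  d/dx[y·ln(x)] = y'·ln(x) + y/x
  d/dx[-5] = 0

Collecting, the y'-free part is the partial derivative in x and the y' coefficient is the partial derivative in y:
  ∂F/∂x = 2 + y/x
  ∂F/∂y = ln(x)

so d/dx[F(x, y(x))] = ∂F/∂x + (∂F/∂y)·y' = 0. Rearranging,
  dy/dx = -(∂F/∂x)/(∂F/∂y) = -(2 + y/x)/(ln(x))
        = -((2x + y)/x)/(ln(x)) = (-2x - y)/(x·ln(x))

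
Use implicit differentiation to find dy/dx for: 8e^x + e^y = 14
Differentiate both sides with respect to x, treating y as y(x). By the chain rule, any term containing y contributes a factor of y' = dy/dx when we differentiate it.

Move every term to one side and write the relation as F(x, y) = 0. Term by term,
  d/dx[8e^(x)] = 8e^(x)
  d/dx[e^(y)] = y'·e^(y)
  d/dx[-14] = 0

The pieces without y' make up ∂F/∂x and the coefficient of y' is ∂F/∂y:
  ∂F/∂x = 8e^(x),
  ∂F/∂y = e^(y).

Since d/dx[F] = ∂F/∂x + (∂F/∂y)·y' = 0, solve for y':
  (∂F/∂y)·y' = -∂F/∂x
  dy/dx = -(∂F/∂x)/(∂F/∂y) = -(8e^(x))/(e^(y)) = -8e^(x - y)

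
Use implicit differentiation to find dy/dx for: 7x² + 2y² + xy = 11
Take d/dx of both sides. Since y is implicitly a function of x, the chain rule attaches a y' = dy/dx factor whenever we differentiate through y.

Set F(x, y) = (left side) − (right side), so the curve is F = 0. Differentiating each term of F:
  d/dx[7x^2] = 14x
  d/dx[xy] = x·y' + y
  d/dx[2y^2] = 4y·y'
  d/dx[-11] = 0

Collecting, the y'-free part is the partial derivative in x and the y' coefficient is the partial derivative in y:
  ∂F/∂x = 14x + y
  ∂F/∂y = x + 4y

so d/dx[F(x, y(x))] = ∂F/∂x + (∂F/∂y)·y' = 0. Rearranging,
  dy/dx = -(∂F/∂x)/(∂F/∂y) = -(14x + y)/(x + 4y) = (-14x - y)/(x + 4y)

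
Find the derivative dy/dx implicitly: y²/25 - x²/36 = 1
Apply d/dx to both sides, remembering that y depends on x. Each occurrence of y therefore brings in a y' = dy/dx via the chain rule.

With F(x, y) equal to the left-hand side minus the right, differentiate F term by term:
  d/dx[-x^2/36] = -x/18
  d/dx[y^2/25] = 2y·y'/25
  d/dx[-1] = 0
Adding these up, d/dx[F] = 0 becomes
  (-x/18) + (2y/25)·y' = 0,
so isolating y',
  dy/dx = -(-x/18)/(2y/25) = 25x/(36y)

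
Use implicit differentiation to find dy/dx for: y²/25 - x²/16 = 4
Take d/dx of both sides. Since y is implicitly a function of x, the chain rule attaches a y' = dy/dx factor whenever we differentiate through y.

Set F(x, y) = (left side) − (right side), so the curve is F = 0. Differentiating each term of F:
  d/dx[-x^2/16] = -x/8
  d/dx[y^2/25] = 2y·y'/25
  d/dx[-4] = 0

Collecting, the y'-free part is the partial derivative in x and the y' coefficient is the partial derivative in y:
  ∂F/∂x = -x/8
  ∂F/∂y = 2y/25

so d/dx[F(x, y(x))] = ∂F/∂x + (∂F/∂y)·y' = 0. Rearranging,
  dy/dx = -(∂F/∂x)/(∂F/∂y) = -(-x/8)/(2y/25) = 25x/(16y)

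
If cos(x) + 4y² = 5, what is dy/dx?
Differentiate both sides with respect to x, treating y as y(x). By the chain rule, any term containing y contributes a factor of y' = dy/dx when we differentiate it.

Move every term to one side and write the relation as F(x, y) = 0. Term by term,
  d/dx[4y^2] = 8y·y'
  d/dx[cos(x)] = -sin(x)
  d/dx[-5] = 0

The pieces without y' make up ∂F/∂x and the coefficient of y' is ∂F/∂y:
  ∂F/∂x = -sin(x),
  ∂F/∂y = 8y.

Since d/dx[F] = ∂F/∂x + (∂F/∂y)·y' = 0, solve for y':
  (∂F/∂y)·y' = -∂F/∂x
  dy/dx = -(∂F/∂x)/(∂F/∂y) = -(-sin(x))/(8y) = sin(x)/(8y)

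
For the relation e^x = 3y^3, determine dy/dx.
Take d/dx of both sides. Since y is implicitly a function of x, the chain rule attaches a y' = dy/dx factor whenever we differentiate through y.

Set F(x, y) = (left side) − (right side), so the curve is F = 0. Differentiating each term of F:
  d/dx[-3y^3] = -9y^2·y'
  d/dx[e^(x)] = e^(x)

Collecting, the y'-free part is the partial derivative in x and the y' coefficient is the partial derivative in y:
  ∂F/∂x = e^(x)
  ∂F/∂y = -9y^2

so d/dx[F(x, y(x))] = ∂F/∂x + (∂F/∂y)·y' = 0. Rearranging,
  dy/dx = -(∂F/∂x)/(∂F/∂y) = -(e^(x))/(-9y^2) = e^(x)/(9y^2)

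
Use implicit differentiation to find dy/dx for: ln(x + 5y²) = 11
Apply d/dx to both sides, remembering that y depends on x. Each occurrence of y therefore brings in a y' = dy/dx via the chain rule.

With F(x, y) equal to the left-hand side minus the right, differentiate F term by term:
  d/dx[ln(x + 5y^2)] = (10y·y' + 1)/(x + 5y^2)
  d/dx[-11] = 0
Adding these up, d/dx[F] = 0 becomes
  (1/(x + 5y^2)) + (10y/(x + 5y^2))·y' = 0,
so isolating y',
  dy/dx = -(1/(x + 5y^2))/(10y/(x + 5y^2)) = -1/(10y)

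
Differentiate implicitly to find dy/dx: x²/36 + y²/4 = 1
Apply d/dx to both sides, remembering that y depends on x. Each occurrence of y therefore brings in a y' = dy/dx via the chain rule.

With F(x, y) equal to the left-hand side minus the right, differentiate F term by term:
  d/dx[x^2/36] = x/18
  d/dx[y^2/4] = y·y'/2
  d/dx[-1] = 0
Adding these up, d/dx[F] = 0 becomes
  (x/18) + (y/2)·y' = 0,
so isolating y',
  dy/dx = -(x/18)/(y/2) = -x/(9y)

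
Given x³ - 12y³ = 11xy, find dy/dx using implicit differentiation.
Differentiate the relation implicitly: treat y = y(x) and apply the chain rule, so every y-derivative picks up a y' = dy/dx factor.

With everything moved to the left-hand side, differentiate term by term:
  d/dx[x^3] = 3x^2
  d/dx[-11xy] = -11x·y' - 11y
  d/dx[-12y^3] = -36y^2·y'

Separating the contributions that come from x directly and those that come through y:
  without y':      3x^2 - 11y
  multiplying y':  -11x - 36y^2

so (3x^2 - 11y) + (-11x - 36y^2)·y' = 0, and therefore
  dy/dx = -(3x^2 - 11y)/(-11x - 36y^2) = (3x^2 - 11y)/(11x + 36y^2)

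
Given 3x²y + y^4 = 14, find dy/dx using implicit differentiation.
Differentiate the relation implicitly: treat y = y(x) and apply the chain rule, so every y-derivative picks up a y' = dy/dx factor.

With everything moved to the left-hand side, differentiate term by term:
  d/dx[3x^2y] = 3x^2·y' + 6xy
  d/dx[y^4] = 4y^3·y'
  d/dx[-14] = 0

Separating the contributions that come from x directly and those that come through y:
  without y':      6xy
  multiplying y':  3x^2 + 4y^3

so (6xy) + (3x^2 + 4y^3)·y' = 0, and therefore
  dy/dx = -(6xy)/(3x^2 + 4y^3) = -6xy/(3x^2 + 4y^3)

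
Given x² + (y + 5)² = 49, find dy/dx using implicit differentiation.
Apply d/dx to both sides, remembering that y depends on x. Each occurrence of y therefore brings in a y' = dy/dx via the chain rule.

With F(x, y) equal to the left-hand side minus the right, differentiate F term by term:
  d/dx[x^2] = 2x
  d/dx[(y + 5)^2] = 2·y'(y + 5)
  d/dx[-49] = 0
Adding these up, d/dx[F] = 0 becomes
  (2x) + (2y + 10)·y' = 0,
so isolating y',
  dy/dx = -(2x)/(2y + 10) = -x/(y + 5)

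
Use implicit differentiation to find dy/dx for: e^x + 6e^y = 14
Take d/dx of both sides. Since y is implicitly a function of x, the chain rule attaches a y' = dy/dx factor whenever we differentiate through y.

Set F(x, y) = (left side) − (right side), so the curve is F = 0. Differentiating each term of F:
  d/dx[e^(x)] = e^(x)
  d/dx[6e^(y)] = 6·y'·e^(y)
  d/dx[-14] = 0

Collecting, the y'-free part is the partial derivative in x and the y' coefficient is the partial derivative in y:
  ∂F/∂x = e^(x)
  ∂F/∂y = 6e^(y)

so d/dx[F(x, y(x))] = ∂F/∂x + (∂F/∂y)·y' = 0. Rearranging,
  dy/dx = -(∂F/∂x)/(∂F/∂y) = -(e^(x))/(6e^(y)) = -e^(x - y)/6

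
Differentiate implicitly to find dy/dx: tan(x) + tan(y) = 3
Differentiate the relation implicitly: treat y = y(x) and apply the chain rule, so every y-derivative picks up a y' = dy/dx factor.

With everything moved to the left-hand side, differentiate term by term:
  d/dx[tan(x)] = tan(x)^2 + 1
  d/dx[tan(y)] = y'(tan(y)^2 + 1)
  d/dx[-3] = 0

Separating the contributions that come from x directly and those that come through y:
  without y':      tan(x)^2 + 1
  multiplying y':  tan(y)^2 + 1

so (tan(x)^2 + 1) + (tan(y)^2 + 1)·y' = 0, and therefore
  dy/dx = -(tan(x)^2 + 1)/(tan(y)^2 + 1) = -cos(y)^2/cos(x)^2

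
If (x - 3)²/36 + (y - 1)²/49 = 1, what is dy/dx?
Take d/dx of both sides. Since y is implicitly a function of x, the chain rule attaches a y' = dy/dx factor whenever we differentiate through y.

Set F(x, y) = (left side) − (right side), so the curve is F = 0. Differentiating each term of F:
  d/dx[(x - 3)^2/36] = x/18 - 1/6
  d/dx[(y - 1)^2/49] = 2·y'(y - 1)/49
  d/dx[-1] = 0

Collecting, the y'-free part is the partial derivative in x and the y' coefficient is the partial derivative in y:
  ∂F/∂x = x/18 - 1/6
  ∂F/∂y = 2y/49 - 2/49

so d/dx[F(x, y(x))] = ∂F/∂x + (∂F/∂y)·y' = 0. Rearranging,
  dy/dx = -(∂F/∂x)/(∂F/∂y) = -(x/18 - 1/6)/(2y/49 - 2/49)
        = -((x - 3)/18)/(2(y - 1)/49) = 49(3 - x)/(36(y - 1))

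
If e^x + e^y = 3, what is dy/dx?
Differentiate both sides with respect to x, treating y as y(x). By the chain rule, any term containing y contributes a factor of y' = dy/dx when we differentiate it.

Move every term to one side and write the relation as F(x, y) = 0. Term by term,
  d/dx[e^(x)] = e^(x)
  d/dx[e^(y)] = y'·e^(y)
  d/dx[-3] = 0

The pieces without y' make up ∂F/∂x and the coefficient of y' is ∂F/∂y:
  ∂F/∂x = e^(x),
  ∂F/∂y = e^(y).

Since d/dx[F] = ∂F/∂x + (∂F/∂y)·y' = 0, solve for y':
  (∂F/∂y)·y' = -∂F/∂x
  dy/dx = -(∂F/∂x)/(∂F/∂y) = -(e^(x))/(e^(y)) = -e^(x - y)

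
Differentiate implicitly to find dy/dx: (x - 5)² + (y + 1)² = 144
Differentiate the relation implicitly: treat y = y(x) and apply the chain rule, so every y-derivative picks up a y' = dy/dx factor.

With everything moved to the left-hand side, differentiate term by term:
  d/dx[(x - 5)^2] = 2x - 10
  d/dx[(y + 1)^2] = 2·y'(y + 1)
  d/dx[-144] = 0

Separating the contributions that come from x directly and those that come through y:
  without y':      2x - 10
  multiplying y':  2y + 2

so (2x - 10) + (2y + 2)·y' = 0, and therefore
  dy/dx = -(2x - 10)/(2y + 2) = (5 - x)/(y + 1)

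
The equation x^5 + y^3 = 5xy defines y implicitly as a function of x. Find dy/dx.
Differentiate the relation implicitly: treat y = y(x) and apply the chain rule, so every y-derivative picks up a y' = dy/dx factor.

With everything moved to the left-hand side, differentiate term by term:
  d/dx[x^5] = 5x^4
  d/dx[-5xy] = -5x·y' - 5y
  d/dx[y^3] = 3y^2·y'

Separating the contributions that come from x directly and those that come through y:
  without y':      5x^4 - 5y
  multiplying y':  -5x + 3y^2

so (5x^4 - 5y) + (-5x + 3y^2)·y' = 0, and therefore
  dy/dx = -(5x^4 - 5y)/(-5x + 3y^2) = 5(x^4 - y)/(5x - 3y^2)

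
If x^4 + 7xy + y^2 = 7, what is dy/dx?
Take d/dx of both sides. Since y is implicitly a function of x, the chain rule attaches a y' = dy/dx factor whenever we differentiate through y.

Set F(x, y) = (left side) − (right side), so the curve is F = 0. Differentiating each term of F:
  d/dx[x^4] = 4x^3
  d/dx[7xy] = 7x·y' + 7y
  d/dx[y^2] = 2y·y'
  d/dx[-7] = 0

Collecting, the y'-free part is the partial derivative in x and the y' coefficient is the partial derivative in y:
  ∂F/∂x = 4x^3 + 7y
  ∂F/∂y = 7x + 2y

so d/dx[F(x, y(x))] = ∂F/∂x + (∂F/∂y)·y' = 0. Rearranging,
  dy/dx = -(∂F/∂x)/(∂F/∂y) = -(4x^3 + 7y)/(7x + 2y) = (-4x^3 - 7y)/(7x + 2y)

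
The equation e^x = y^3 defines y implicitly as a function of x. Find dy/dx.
Differentiate the relation implicitly: treat y = y(x) and apply the chain rule, so every y-derivative picks up a y' = dy/dx factor.

With everything moved to the left-hand side, differentiate term by term:
  d/dx[-y^3] = -3y^2·y'
  d/dx[e^(x)] = e^(x)

Separating the contributions that come from x directly and those that come through y:
  without y':      e^(x)
  multiplying y':  -3y^2

so (e^(x)) + (-3y^2)·y' = 0, and therefore
  dy/dx = -(e^(x))/(-3y^2) = e^(x)/(3y^2)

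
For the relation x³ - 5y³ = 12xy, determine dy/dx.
Take d/dx of both sides. Since y is implicitly a function of x, the chain rule attaches a y' = dy/dx factor whenever we differentiate through y.

Set F(x, y) = (left side) − (right side), so the curve is F = 0. Differentiating each term of F:
  d/dx[x^3] = 3x^2
  d/dx[-12xy] = -12x·y' - 12y
  d/dx[-5y^3] = -15y^2·y'

Collecting, the y'-free part is the partial derivative in x and the y' coefficient is the partial derivative in y:
  ∂F/∂x = 3x^2 - 12y
  ∂F/∂y = -12x - 15y^2

so d/dx[F(x, y(x))] = ∂F/∂x + (∂F/∂y)·y' = 0. Rearranging,
  dy/dx = -(∂F/∂x)/(∂F/∂y) = -(3x^2 - 12y)/(-12x - 15y^2) = (x^2 - 4y)/(4x + 5y^2)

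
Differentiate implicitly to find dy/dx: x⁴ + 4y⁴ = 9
Take d/dx of both sides. Since y is implicitly a function of x, the chain rule attaches a y' = dy/dx factor whenever we differentiate through y.

Set F(x, y) = (left side) − (right side), so the curve is F = 0. Differentiating each term of F:
  d/dx[x^4] = 4x^3
  d/dx[4y^4] = 16y^3·y'
  d/dx[-9] = 0

Collecting, the y'-free part is the partial derivative in x and the y' coefficient is the partial derivative in y:
  ∂F/∂x = 4x^3
  ∂F/∂y = 16y^3

so d/dx[F(x, y(x))] = ∂F/∂x + (∂F/∂y)·y' = 0. Rearranging,
  dy/dx = -(∂F/∂x)/(∂F/∂y) = -(4x^3)/(16y^3) = -x^3/(4y^3)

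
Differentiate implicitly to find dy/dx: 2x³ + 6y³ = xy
Differentiate both sides with respect to x, treating y as y(x). By the chain rule, any term containing y contributes a factor of y' = dy/dx when we differentiate it.

Move every term to one side and write the relation as F(x, y) = 0. Term by term,
  d/dx[2x^3] = 6x^2
  d/dx[-xy] = -x·y' - y
  d/dx[6y^3] = 18y^2·y'

The pieces without y' make up ∂F/∂x and the coefficient of y' is ∂F/∂y:
  ∂F/∂x = 6x^2 - y,
  ∂F/∂y = -x + 18y^2.

Since d/dx[F] = ∂F/∂x + (∂F/∂y)·y' = 0, solve for y':
  (∂F/∂y)·y' = -∂F/∂x
  dy/dx = -(∂F/∂x)/(∂F/∂y) = -(6x^2 - y)/(-x + 18y^2) = (6x^2 - y)/(x - 18y^2)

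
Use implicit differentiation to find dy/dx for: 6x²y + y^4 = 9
Take d/dx of both sides. Since y is implicitly a function of x, the chain rule attaches a y' = dy/dx factor whenever we differentiate through y.

Set F(x, y) = (left side) − (right side), so the curve is F = 0. Differentiating each term of F:
  d/dx[6x^2y] = 6x^2·y' + 12xy
  d/dx[y^4] = 4y^3·y'
  d/dx[-9] = 0

Collecting, the y'-free part is the partial derivative in x and the y' coefficient is the partial derivative in y:
  ∂F/∂x = 12xy
  ∂F/∂y = 6x^2 + 4y^3

so d/dx[F(x, y(x))] = ∂F/∂x + (∂F/∂y)·y' = 0. Rearranging,
  dy/dx = -(∂F/∂x)/(∂F/∂y) = -(12xy)/(6x^2 + 4y^3) = -6xy/(3x^2 + 2y^3)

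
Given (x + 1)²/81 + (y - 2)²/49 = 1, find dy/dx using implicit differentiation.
Apply d/dx to both sides, remembering that y depends on x. Each occurrence of y therefore brings in a y' = dy/dx via the chain rule.

With F(x, y) equal to the left-hand side minus the right, differentiate F term by term:
  d/dx[(x + 1)^2/81] = 2x/81 + 2/81
  d/dx[(y - 2)^2/49] = 2·y'(y - 2)/49
  d/dx[-1] = 0
Adding these up, d/dx[F] = 0 becomes
  (2x/81 + 2/81) + (2y/49 - 4/49)·y' = 0,
so isolating y',
  dy/dx = -(2x/81 + 2/81)/(2y/49 - 4/49)
        = -(2(x + 1)/81)/(2(y - 2)/49) = 49(-x - 1)/(81(y - 2))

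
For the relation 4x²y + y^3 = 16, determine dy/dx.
Apply d/dx to both sides, remembering that y depends on x. Each occurrence of y therefore brings in a y' = dy/dx via the chain rule.

With F(x, y) equal to the left-hand side minus the right, differentiate F term by term:
  d/dx[4x^2y] = 4x^2·y' + 8xy
  d/dx[y^3] = 3y^2·y'
  d/dx[-16] = 0
Adding these up, d/dx[F] = 0 becomes
  (8xy) + (4x^2 + 3y^2)·y' = 0,
so isolating y',
  dy/dx = -(8xy)/(4x^2 + 3y^2) = -8xy/(4x^2 + 3y^2)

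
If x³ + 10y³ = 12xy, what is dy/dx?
Differentiate both sides with respect to x, treating y as y(x). By the chain rule, any term containing y contributes a factor of y' = dy/dx when we differentiate it.

Move every term to one side and write the relation as F(x, y) = 0. Term by term,
  d/dx[x^3] = 3x^2
  d/dx[-12xy] = -12x·y' - 12y
  d/dx[10y^3] = 30y^2·y'

The pieces without y' make up ∂F/∂x and the coefficient of y' is ∂F/∂y:
  ∂F/∂x = 3x^2 - 12y,
  ∂F/∂y = -12x + 30y^2.

Since d/dx[F] = ∂F/∂x + (∂F/∂y)·y' = 0, solve for y':
  (∂F/∂y)·y' = -∂F/∂x
  dy/dx = -(∂F/∂x)/(∂F/∂y) = -(3x^2 - 12y)/(-12x + 30y^2) = (x^2 - 4y)/(2(2x - 5y^2))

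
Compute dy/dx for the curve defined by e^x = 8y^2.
Differentiate the relation implicitly: treat y = y(x) and apply the chain rule, so every y-derivative picks up a y' = dy/dx factor.

With everything moved to the left-hand side, differentiate term by term:
  d/dx[-8y^2] = -16y·y'
  d/dx[e^(x)] = e^(x)

Separating the contributions that come from x directly and those that come through y:
  without y':      e^(x)
  multiplying y':  -16y

so (e^(x)) + (-16y)·y' = 0, and therefore
  dy/dx = -(e^(x))/(-16y) = e^(x)/(16y)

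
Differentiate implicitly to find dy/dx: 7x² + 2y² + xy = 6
Differentiate both sides with respect to x, treating y as y(x). By the chain rule, any term containing y contributes a factor of y' = dy/dx when we differentiate it.

Move every term to one side and write the relation as F(x, y) = 0. Term by term,
  d/dx[7x^2] = 14x
  d/dx[xy] = x·y' + y
  d/dx[2y^2] = 4y·y'
  d/dx[-6] = 0

The pieces without y' make up ∂F/∂x and the coefficient of y' is ∂F/∂y:
  ∂F/∂x = 14x + y,
  ∂F/∂y = x + 4y.

Since d/dx[F] = ∂F/∂x + (∂F/∂y)·y' = 0, solve for y':
  (∂F/∂y)·y' = -∂F/∂x
  dy/dx = -(∂F/∂x)/(∂F/∂y) = -(14x + y)/(x + 4y) = (-14x - y)/(x + 4y)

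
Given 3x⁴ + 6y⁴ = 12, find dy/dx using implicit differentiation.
Differentiate the relation implicitly: treat y = y(x) and apply the chain rule, so every y-derivative picks up a y' = dy/dx factor.

With everything moved to the left-hand side, differentiate term by term:
  d/dx[3x^4] = 12x^3
  d/dx[6y^4] = 24y^3·y'
  d/dx[-12] = 0

Separating the contributions that come from x directly and those that come through y:
  without y':      12x^3
  multiplying y':  24y^3

so (12x^3) + (24y^3)·y' = 0, and therefore
  dy/dx = -(12x^3)/(24y^3) = -x^3/(2y^3)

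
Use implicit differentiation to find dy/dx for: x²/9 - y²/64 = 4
Differentiate the relation implicitly: treat y = y(x) and apply the chain rule, so every y-derivative picks up a y' = dy/dx factor.

With everything moved to the left-hand side, differentiate term by term:
  d/dx[x^2/9] = 2x/9
  d/dx[-y^2/64] = -y·y'/32
  d/dx[-4] = 0

Separating the contributions that come from x directly and those that come through y:
  without y':      2x/9
  multiplying y':  -y/32

so (2x/9) + (-y/32)·y' = 0, and therefore
  dy/dx = -(2x/9)/(-y/32) = 64x/(9y)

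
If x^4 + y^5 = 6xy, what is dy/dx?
Differentiate the relation implicitly: treat y = y(x) and apply the chain rule, so every y-derivative picks up a y' = dy/dx factor.

With everything moved to the left-hand side, differentiate term by term:
  d/dx[x^4] = 4x^3
  d/dx[-6xy] = -6x·y' - 6y
  d/dx[y^5] = 5y^4·y'

Separating the contributions that come from x directly and those that come through y:
  without y':      4x^3 - 6y
  multiplying y':  -6x + 5y^4

so (4x^3 - 6y) + (-6x + 5y^4)·y' = 0, and therefore
  dy/dx = -(4x^3 - 6y)/(-6x + 5y^4) = 2(2x^3 - 3y)/(6x - 5y^4)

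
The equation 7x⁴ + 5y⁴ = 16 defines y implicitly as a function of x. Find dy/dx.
Take d/dx of both sides. Since y is implicitly a function of x, the chain rule attaches a y' = dy/dx factor whenever we differentiate through y.

Set F(x, y) = (left side) − (right side), so the curve is F = 0. Differentiating each term of F:
  d/dx[7x^4] = 28x^3
  d/dx[5y^4] = 20y^3·y'
  d/dx[-16] = 0

Collecting, the y'-free part is the partial derivative in x and the y' coefficient is the partial derivative in y:
  ∂F/∂x = 28x^3
  ∂F/∂y = 20y^3

so d/dx[F(x, y(x))] = ∂F/∂x + (∂F/∂y)·y' = 0. Rearranging,
  dy/dx = -(∂F/∂x)/(∂F/∂y) = -(28x^3)/(20y^3) = -7x^3/(5y^3)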